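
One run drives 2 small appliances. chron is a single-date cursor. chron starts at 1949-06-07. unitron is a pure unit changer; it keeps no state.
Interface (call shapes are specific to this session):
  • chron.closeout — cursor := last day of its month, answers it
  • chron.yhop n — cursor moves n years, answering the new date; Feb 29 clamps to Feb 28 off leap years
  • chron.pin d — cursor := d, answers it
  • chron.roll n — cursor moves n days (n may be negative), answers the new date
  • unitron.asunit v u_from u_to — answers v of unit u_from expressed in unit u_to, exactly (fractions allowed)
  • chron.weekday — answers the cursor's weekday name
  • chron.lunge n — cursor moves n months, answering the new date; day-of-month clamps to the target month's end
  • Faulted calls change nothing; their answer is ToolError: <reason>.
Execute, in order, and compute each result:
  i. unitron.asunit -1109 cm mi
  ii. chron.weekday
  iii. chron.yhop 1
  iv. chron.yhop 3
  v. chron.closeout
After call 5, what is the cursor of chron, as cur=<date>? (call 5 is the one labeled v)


Answer: cur=1953-06-30

Derivation:
I use asunit on -1109, cm, mi, → -5545/804672.
I call weekday, → Tuesday.
I try yhop on 1, and get 1950-06-07.
I use yhop on 3: 1953-06-07.
Using closeout(), yielding 1953-06-30.


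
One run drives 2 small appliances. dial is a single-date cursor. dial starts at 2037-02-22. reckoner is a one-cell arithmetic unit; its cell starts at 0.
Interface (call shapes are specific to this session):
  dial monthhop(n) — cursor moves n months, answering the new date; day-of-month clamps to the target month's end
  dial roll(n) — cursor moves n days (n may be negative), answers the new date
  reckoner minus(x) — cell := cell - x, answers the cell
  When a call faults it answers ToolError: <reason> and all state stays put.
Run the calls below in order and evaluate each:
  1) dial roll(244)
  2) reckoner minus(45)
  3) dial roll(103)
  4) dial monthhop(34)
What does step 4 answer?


Answer: 2040-12-04

Derivation:
# 1. dial roll(n→244) => 2037-10-24
# 2. reckoner minus(x→45) => -45
# 3. dial roll(n→103) => 2038-02-04
# 4. dial monthhop(n→34) => 2040-12-04


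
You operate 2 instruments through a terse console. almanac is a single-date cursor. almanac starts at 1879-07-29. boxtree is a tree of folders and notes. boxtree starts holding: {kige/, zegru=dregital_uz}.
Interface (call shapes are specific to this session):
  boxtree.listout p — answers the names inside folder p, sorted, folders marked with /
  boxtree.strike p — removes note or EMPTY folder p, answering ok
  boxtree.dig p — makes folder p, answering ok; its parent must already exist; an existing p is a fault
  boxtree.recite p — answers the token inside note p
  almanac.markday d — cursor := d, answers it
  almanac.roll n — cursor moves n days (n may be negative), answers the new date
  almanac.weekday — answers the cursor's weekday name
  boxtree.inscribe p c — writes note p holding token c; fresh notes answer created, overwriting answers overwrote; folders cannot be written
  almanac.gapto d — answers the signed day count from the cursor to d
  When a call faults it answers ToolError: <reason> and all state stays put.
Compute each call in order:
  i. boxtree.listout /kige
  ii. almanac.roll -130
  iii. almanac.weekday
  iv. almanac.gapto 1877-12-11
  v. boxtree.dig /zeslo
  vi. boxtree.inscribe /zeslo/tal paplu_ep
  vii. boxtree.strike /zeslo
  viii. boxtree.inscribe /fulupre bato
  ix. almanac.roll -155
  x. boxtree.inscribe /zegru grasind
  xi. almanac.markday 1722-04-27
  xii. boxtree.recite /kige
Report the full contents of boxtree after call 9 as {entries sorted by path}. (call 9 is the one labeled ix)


Do: boxtree.listout[/kige]
See: []
Do: almanac.roll[-130]
See: 1879-03-21
Do: almanac.weekday[]
See: Friday
Do: almanac.gapto[1877-12-11]
See: -465
Do: boxtree.dig[/zeslo]
See: ok
Do: boxtree.inscribe[/zeslo/tal; paplu_ep]
See: created
Do: boxtree.strike[/zeslo]
See: ToolError: not empty
Do: boxtree.inscribe[/fulupre; bato]
See: created
Do: almanac.roll[-155]
See: 1878-10-17
Do: boxtree.inscribe[/zegru; grasind]
See: overwrote
Do: almanac.markday[1722-04-27]
See: 1722-04-27
Do: boxtree.recite[/kige]
See: ToolError: is a directory

Answer: {fulupre=bato, kige/, zegru=dregital_uz, zeslo/, zeslo/tal=paplu_ep}


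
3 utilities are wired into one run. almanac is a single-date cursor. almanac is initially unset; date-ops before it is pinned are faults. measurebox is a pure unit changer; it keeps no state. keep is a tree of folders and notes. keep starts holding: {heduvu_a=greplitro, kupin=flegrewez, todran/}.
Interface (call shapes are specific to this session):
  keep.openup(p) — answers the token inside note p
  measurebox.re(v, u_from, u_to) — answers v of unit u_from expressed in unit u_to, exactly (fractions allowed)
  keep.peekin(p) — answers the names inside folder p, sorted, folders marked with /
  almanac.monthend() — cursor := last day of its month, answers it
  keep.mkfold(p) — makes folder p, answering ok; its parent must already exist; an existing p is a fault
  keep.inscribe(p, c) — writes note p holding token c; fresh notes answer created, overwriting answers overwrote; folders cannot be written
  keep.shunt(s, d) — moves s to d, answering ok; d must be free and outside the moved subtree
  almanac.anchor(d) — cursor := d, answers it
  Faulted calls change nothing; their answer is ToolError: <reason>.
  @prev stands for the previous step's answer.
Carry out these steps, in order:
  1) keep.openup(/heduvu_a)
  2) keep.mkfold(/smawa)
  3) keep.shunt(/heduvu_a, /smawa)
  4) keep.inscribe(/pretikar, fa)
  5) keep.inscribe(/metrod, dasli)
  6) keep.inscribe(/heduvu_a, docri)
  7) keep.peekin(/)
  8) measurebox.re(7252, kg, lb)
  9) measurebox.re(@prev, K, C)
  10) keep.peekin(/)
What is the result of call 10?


>> openup(p: /heduvu_a)
<< greplitro
>> mkfold(p: /smawa)
<< ok
>> shunt(s: /heduvu_a, d: /smawa)
<< ToolError: exists
>> inscribe(p: /pretikar, c: fa)
<< created
>> inscribe(p: /metrod, c: dasli)
<< created
>> inscribe(p: /heduvu_a, c: docri)
<< overwrote
>> peekin(p: /)
<< [heduvu_a, kupin, metrod, pretikar, smawa/, todran/]
>> re(v: 7252, u_from: kg, u_to: lb)
<< 103600000000/6479891
>> re(v: @prev, u_from: K, u_to: C)
<< 2036600355467/129597820
>> peekin(p: /)
<< [heduvu_a, kupin, metrod, pretikar, smawa/, todran/]

Answer: [heduvu_a, kupin, metrod, pretikar, smawa/, todran/]


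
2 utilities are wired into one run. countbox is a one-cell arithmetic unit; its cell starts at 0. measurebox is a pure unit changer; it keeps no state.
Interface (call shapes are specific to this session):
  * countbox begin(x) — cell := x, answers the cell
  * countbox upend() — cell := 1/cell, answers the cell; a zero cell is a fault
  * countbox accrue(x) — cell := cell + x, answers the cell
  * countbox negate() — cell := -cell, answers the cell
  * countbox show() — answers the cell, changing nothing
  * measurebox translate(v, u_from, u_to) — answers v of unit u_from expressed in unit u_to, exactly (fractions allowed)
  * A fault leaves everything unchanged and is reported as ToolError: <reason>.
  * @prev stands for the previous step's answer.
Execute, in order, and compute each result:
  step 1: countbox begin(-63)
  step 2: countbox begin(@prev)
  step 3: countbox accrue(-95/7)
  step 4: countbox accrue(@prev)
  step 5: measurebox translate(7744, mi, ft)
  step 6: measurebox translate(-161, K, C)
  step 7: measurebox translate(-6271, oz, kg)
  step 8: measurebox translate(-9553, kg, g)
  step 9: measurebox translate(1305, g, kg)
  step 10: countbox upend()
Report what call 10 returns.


Answer: -7/1072

Derivation:
# countbox begin(x='-63') => -63
# countbox begin(x='@prev') => -63
# countbox accrue(x='-95/7') => -536/7
# countbox accrue(x='@prev') => -1072/7
# measurebox translate(v='7744', u_from='mi', u_to='ft') => 40888320
# measurebox translate(v='-161', u_from='K', u_to='C') => -8683/20
# measurebox translate(v='-6271', u_from='oz', u_to='kg') => -284447775227/1600000000
# measurebox translate(v='-9553', u_from='kg', u_to='g') => -9553000
# measurebox translate(v='1305', u_from='g', u_to='kg') => 261/200
# countbox upend() => -7/1072


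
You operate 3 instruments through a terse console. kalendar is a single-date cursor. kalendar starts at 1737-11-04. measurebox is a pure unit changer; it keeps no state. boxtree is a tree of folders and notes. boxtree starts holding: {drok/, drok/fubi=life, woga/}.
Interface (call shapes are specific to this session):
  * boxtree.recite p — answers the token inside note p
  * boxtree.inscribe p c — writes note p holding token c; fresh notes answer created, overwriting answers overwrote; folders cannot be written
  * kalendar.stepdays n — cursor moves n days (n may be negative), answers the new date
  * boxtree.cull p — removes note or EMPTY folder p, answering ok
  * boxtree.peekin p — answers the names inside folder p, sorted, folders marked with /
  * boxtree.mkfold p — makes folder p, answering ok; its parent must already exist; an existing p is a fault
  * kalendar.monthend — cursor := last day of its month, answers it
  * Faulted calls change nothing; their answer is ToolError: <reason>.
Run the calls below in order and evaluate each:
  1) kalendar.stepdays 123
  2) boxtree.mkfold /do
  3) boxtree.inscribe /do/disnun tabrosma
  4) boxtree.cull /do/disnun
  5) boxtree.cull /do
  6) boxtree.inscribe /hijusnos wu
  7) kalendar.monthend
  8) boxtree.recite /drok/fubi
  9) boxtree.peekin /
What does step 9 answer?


Answer: [drok/, hijusnos, woga/]

Derivation:
Step: kalendar.stepdays[n: 123]
Result: 1738-03-07
Step: boxtree.mkfold[p: /do]
Result: ok
Step: boxtree.inscribe[p: /do/disnun; c: tabrosma]
Result: created
Step: boxtree.cull[p: /do/disnun]
Result: ok
Step: boxtree.cull[p: /do]
Result: ok
Step: boxtree.inscribe[p: /hijusnos; c: wu]
Result: created
Step: kalendar.monthend[]
Result: 1738-03-31
Step: boxtree.recite[p: /drok/fubi]
Result: life
Step: boxtree.peekin[p: /]
Result: [drok/, hijusnos, woga/]


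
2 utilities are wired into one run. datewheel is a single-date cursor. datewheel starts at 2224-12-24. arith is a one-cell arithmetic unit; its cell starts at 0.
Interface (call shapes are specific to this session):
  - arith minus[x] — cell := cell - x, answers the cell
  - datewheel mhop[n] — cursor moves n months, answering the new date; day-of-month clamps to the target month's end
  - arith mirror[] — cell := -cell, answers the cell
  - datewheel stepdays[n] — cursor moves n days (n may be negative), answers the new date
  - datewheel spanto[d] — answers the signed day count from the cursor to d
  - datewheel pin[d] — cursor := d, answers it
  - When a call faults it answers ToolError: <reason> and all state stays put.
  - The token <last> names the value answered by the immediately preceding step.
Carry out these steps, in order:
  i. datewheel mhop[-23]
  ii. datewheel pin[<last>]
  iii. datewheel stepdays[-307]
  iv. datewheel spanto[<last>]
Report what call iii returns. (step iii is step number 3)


Answer: 2222-03-23

Derivation:
·→ datewheel mhop(-23)
·← 2223-01-24
·→ datewheel pin(<last>)
·← 2223-01-24
·→ datewheel stepdays(-307)
·← 2222-03-23
·→ datewheel spanto(<last>)
·← 0


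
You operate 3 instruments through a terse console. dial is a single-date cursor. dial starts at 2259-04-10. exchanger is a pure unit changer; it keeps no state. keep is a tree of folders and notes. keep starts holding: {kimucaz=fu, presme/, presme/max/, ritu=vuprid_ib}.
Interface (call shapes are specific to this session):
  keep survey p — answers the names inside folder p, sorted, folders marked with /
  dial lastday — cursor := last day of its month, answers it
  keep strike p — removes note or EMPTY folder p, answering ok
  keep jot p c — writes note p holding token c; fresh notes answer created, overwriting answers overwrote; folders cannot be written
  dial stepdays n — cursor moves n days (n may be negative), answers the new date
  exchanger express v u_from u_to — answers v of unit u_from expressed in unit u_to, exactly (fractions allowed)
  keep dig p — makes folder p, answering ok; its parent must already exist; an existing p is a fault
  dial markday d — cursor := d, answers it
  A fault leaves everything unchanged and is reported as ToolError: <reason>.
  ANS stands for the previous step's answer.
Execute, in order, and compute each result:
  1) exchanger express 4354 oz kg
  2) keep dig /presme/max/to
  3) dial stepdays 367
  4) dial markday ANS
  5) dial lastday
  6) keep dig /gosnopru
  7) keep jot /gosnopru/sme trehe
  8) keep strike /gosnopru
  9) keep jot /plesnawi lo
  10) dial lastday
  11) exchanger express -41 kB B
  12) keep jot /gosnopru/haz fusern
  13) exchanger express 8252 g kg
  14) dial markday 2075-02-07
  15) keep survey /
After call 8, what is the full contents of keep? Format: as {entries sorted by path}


==> exchanger express(v='4354', u_from='oz', u_to='kg')
<== 98747058949/800000000
==> keep dig(p='/presme/max/to')
<== ok
==> dial stepdays(n='367')
<== 2260-04-11
==> dial markday(d='ANS')
<== 2260-04-11
==> dial lastday()
<== 2260-04-30
==> keep dig(p='/gosnopru')
<== ok
==> keep jot(p='/gosnopru/sme', c='trehe')
<== created
==> keep strike(p='/gosnopru')
<== ToolError: not empty
==> keep jot(p='/plesnawi', c='lo')
<== created
==> dial lastday()
<== 2260-04-30
==> exchanger express(v='-41', u_from='kB', u_to='B')
<== -41000
==> keep jot(p='/gosnopru/haz', c='fusern')
<== created
==> exchanger express(v='8252', u_from='g', u_to='kg')
<== 2063/250
==> dial markday(d='2075-02-07')
<== 2075-02-07
==> keep survey(p='/')
<== [gosnopru/, kimucaz, plesnawi, presme/, ritu]

Answer: {gosnopru/, gosnopru/sme=trehe, kimucaz=fu, presme/, presme/max/, presme/max/to/, ritu=vuprid_ib}


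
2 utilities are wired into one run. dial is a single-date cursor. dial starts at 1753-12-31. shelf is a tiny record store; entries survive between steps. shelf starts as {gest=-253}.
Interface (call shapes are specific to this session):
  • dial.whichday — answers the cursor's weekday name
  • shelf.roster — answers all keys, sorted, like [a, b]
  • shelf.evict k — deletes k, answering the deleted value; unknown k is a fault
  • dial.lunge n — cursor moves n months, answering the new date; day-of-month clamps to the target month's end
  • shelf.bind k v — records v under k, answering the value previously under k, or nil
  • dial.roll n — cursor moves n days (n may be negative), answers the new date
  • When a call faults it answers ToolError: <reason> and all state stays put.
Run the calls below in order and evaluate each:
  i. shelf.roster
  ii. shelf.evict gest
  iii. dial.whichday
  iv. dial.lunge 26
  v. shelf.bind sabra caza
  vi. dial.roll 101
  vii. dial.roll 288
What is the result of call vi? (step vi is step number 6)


→ shelf.roster()
← [gest]
→ shelf.evict(k='gest')
← -253
→ dial.whichday()
← Monday
→ dial.lunge(n='26')
← 1756-02-29
→ shelf.bind(k='sabra', v='caza')
← nil
→ dial.roll(n='101')
← 1756-06-09
→ dial.roll(n='288')
← 1757-03-24

Answer: 1756-06-09


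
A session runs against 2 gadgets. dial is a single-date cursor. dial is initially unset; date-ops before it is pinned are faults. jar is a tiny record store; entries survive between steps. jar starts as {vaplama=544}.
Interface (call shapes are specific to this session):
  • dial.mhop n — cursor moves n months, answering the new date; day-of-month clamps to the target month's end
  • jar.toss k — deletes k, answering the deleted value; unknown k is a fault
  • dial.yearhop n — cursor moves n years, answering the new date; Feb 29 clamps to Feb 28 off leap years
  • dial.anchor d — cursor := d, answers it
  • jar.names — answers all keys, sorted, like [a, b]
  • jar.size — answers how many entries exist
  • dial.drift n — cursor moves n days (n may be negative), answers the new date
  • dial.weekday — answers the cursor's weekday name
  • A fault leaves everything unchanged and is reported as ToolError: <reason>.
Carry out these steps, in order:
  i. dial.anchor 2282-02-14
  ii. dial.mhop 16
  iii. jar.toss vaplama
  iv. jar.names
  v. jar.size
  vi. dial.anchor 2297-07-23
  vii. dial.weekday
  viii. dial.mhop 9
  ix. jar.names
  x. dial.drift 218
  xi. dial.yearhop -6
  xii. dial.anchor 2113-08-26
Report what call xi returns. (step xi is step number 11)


Answer: 2292-11-27

Derivation:
·→ dial.anchor(d: 2282-02-14)
·← 2282-02-14
·→ dial.mhop(n: 16)
·← 2283-06-14
·→ jar.toss(k: vaplama)
·← 544
·→ jar.names()
·← []
·→ jar.size()
·← 0
·→ dial.anchor(d: 2297-07-23)
·← 2297-07-23
·→ dial.weekday()
·← Friday
·→ dial.mhop(n: 9)
·← 2298-04-23
·→ jar.names()
·← []
·→ dial.drift(n: 218)
·← 2298-11-27
·→ dial.yearhop(n: -6)
·← 2292-11-27
·→ dial.anchor(d: 2113-08-26)
·← 2113-08-26


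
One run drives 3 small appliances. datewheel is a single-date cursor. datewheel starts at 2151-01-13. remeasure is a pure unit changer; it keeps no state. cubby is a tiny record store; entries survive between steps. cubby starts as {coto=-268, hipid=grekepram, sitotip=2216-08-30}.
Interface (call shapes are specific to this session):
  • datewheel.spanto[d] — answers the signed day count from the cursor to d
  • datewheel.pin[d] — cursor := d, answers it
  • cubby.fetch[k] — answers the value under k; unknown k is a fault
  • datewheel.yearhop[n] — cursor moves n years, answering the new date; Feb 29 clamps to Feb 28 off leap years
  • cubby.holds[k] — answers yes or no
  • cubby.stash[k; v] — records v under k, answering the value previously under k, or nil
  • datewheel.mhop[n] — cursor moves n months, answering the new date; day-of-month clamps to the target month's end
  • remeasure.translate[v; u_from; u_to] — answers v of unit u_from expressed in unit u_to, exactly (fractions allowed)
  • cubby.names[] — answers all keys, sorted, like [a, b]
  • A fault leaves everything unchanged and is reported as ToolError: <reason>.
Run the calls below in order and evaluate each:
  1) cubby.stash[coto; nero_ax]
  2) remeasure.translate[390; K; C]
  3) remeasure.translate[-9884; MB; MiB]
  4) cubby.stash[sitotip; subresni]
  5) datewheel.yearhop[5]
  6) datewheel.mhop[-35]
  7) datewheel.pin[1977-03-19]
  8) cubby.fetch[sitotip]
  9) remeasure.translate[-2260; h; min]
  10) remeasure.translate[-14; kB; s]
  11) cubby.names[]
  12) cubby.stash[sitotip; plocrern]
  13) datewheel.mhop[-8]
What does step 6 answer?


Answer: 2153-02-13

Derivation:
-> stash(k=coto, v=nero_ax)
<- -268
-> translate(v=390, u_from=K, u_to=C)
<- 2337/20
-> translate(v=-9884, u_from=MB, u_to=MiB)
<- -38609375/4096
-> stash(k=sitotip, v=subresni)
<- 2216-08-30
-> yearhop(n=5)
<- 2156-01-13
-> mhop(n=-35)
<- 2153-02-13
-> pin(d=1977-03-19)
<- 1977-03-19
-> fetch(k=sitotip)
<- subresni
-> translate(v=-2260, u_from=h, u_to=min)
<- -135600
-> translate(v=-14, u_from=kB, u_to=s)
<- ToolError: incompatible units
-> names()
<- [coto, hipid, sitotip]
-> stash(k=sitotip, v=plocrern)
<- subresni
-> mhop(n=-8)
<- 1976-07-19


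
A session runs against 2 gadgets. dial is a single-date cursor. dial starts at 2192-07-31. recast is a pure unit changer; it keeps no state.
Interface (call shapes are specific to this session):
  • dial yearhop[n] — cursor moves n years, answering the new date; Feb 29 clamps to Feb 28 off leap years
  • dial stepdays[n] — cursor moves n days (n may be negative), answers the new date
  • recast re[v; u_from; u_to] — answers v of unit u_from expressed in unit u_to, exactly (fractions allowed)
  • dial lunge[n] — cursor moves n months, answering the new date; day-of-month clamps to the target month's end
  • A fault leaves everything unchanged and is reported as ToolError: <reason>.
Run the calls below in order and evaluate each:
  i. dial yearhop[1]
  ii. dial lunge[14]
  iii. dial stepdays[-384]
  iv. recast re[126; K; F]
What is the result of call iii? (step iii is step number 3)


>>> dial yearhop n→1
[out] 2193-07-31
>>> dial lunge n→14
[out] 2194-09-30
>>> dial stepdays n→-384
[out] 2193-09-11
>>> recast re v→126 u_from→K u_to→F
[out] -23287/100

Answer: 2193-09-11


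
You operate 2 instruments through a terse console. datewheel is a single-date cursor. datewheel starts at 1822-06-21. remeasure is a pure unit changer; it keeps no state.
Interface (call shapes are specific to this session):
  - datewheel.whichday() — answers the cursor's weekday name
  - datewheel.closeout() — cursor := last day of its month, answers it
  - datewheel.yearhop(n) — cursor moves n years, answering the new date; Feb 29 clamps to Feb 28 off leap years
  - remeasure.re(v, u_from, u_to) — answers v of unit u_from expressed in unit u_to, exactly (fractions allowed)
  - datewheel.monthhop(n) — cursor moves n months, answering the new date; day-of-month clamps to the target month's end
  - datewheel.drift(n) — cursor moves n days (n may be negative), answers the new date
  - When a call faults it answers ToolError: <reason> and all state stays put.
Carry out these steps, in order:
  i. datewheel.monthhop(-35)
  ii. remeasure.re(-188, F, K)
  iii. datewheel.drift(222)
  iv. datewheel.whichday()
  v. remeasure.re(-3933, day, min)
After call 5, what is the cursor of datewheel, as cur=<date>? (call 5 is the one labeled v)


Answer: cur=1820-02-28

Derivation:
;; 1. monthhop(n='-35') -> 1819-07-21
;; 2. re(v='-188', u_from='F', u_to='K') -> 27167/180
;; 3. drift(n='222') -> 1820-02-28
;; 4. whichday() -> Monday
;; 5. re(v='-3933', u_from='day', u_to='min') -> -5663520


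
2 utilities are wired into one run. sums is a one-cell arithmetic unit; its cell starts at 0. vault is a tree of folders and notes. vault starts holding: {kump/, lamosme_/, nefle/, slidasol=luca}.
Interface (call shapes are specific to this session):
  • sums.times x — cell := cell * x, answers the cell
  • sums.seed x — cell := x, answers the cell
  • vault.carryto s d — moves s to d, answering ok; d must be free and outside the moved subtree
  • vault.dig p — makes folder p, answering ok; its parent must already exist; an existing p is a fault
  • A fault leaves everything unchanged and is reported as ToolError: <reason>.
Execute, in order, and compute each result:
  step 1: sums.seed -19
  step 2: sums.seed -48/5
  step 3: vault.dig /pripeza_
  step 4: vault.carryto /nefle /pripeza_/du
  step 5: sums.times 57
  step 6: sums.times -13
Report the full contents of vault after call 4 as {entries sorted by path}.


Answer: {kump/, lamosme_/, pripeza_/, pripeza_/du/, slidasol=luca}

Derivation:
> seed x='-19'
[out] -19
> seed x='-48/5'
[out] -48/5
> dig p='/pripeza_'
[out] ok
> carryto s='/nefle' d='/pripeza_/du'
[out] ok
> times x='57'
[out] -2736/5
> times x='-13'
[out] 35568/5


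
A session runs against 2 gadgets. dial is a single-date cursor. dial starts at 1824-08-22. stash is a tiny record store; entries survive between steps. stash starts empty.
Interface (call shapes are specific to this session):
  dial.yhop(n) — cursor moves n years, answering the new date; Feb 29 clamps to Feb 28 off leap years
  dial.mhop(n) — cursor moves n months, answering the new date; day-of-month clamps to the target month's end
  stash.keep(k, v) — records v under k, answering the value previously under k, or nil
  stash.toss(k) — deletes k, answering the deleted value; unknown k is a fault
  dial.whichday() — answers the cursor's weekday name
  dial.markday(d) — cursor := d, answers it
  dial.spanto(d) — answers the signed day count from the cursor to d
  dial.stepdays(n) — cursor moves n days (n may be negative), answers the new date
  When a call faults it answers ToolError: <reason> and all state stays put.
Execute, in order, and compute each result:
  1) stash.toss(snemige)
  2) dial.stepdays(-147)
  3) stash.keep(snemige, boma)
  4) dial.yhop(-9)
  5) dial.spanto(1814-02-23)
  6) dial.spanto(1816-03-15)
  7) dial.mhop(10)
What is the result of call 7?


Answer: 1816-01-28

Derivation:
Step: stash.toss[k=snemige]
Result: ToolError: no such key snemige
Step: dial.stepdays[n=-147]
Result: 1824-03-28
Step: stash.keep[k=snemige; v=boma]
Result: nil
Step: dial.yhop[n=-9]
Result: 1815-03-28
Step: dial.spanto[d=1814-02-23]
Result: -398
Step: dial.spanto[d=1816-03-15]
Result: 353
Step: dial.mhop[n=10]
Result: 1816-01-28


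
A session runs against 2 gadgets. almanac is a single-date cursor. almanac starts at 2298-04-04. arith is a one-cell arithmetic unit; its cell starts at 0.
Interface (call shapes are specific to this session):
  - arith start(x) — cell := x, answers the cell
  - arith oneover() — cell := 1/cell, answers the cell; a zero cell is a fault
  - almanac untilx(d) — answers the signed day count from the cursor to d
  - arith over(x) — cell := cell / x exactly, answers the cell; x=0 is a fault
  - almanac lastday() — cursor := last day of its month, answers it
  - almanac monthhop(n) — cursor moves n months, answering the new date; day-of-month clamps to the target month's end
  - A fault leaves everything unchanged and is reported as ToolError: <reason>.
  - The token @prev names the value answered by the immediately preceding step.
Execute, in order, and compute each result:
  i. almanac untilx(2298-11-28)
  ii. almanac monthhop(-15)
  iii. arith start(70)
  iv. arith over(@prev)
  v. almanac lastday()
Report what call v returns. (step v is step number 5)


→ almanac untilx(d: 2298-11-28)
← 238
→ almanac monthhop(n: -15)
← 2297-01-04
→ arith start(x: 70)
← 70
→ arith over(x: @prev)
← 1
→ almanac lastday()
← 2297-01-31

Answer: 2297-01-31


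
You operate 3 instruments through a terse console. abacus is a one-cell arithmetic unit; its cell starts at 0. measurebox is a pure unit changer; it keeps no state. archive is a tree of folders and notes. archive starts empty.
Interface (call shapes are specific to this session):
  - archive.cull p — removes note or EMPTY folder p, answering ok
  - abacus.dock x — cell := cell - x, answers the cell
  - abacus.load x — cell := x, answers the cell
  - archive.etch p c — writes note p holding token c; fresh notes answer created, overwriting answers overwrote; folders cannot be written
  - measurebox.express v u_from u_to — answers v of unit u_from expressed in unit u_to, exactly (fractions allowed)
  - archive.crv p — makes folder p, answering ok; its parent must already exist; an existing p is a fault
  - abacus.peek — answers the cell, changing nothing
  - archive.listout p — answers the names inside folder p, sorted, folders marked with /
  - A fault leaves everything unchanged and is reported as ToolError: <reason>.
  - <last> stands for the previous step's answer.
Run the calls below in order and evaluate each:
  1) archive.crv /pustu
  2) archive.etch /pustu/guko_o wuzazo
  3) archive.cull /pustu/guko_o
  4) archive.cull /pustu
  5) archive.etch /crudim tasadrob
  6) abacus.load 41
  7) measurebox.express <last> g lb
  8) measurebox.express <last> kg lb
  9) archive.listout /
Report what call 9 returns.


Answer: [crudim]

Derivation:
$ archive.crv p=/pustu
  ok
$ archive.etch p=/pustu/guko_o c=wuzazo
  created
$ archive.cull p=/pustu/guko_o
  ok
$ archive.cull p=/pustu
  ok
$ archive.etch p=/crudim c=tasadrob
  created
$ abacus.load x=41
  41
$ measurebox.express v=<last> u_from=g u_to=lb
  4100000/45359237
$ measurebox.express v=<last> u_from=kg u_to=lb
  410000000000000/2057460381222169
$ archive.listout p=/
  [crudim]


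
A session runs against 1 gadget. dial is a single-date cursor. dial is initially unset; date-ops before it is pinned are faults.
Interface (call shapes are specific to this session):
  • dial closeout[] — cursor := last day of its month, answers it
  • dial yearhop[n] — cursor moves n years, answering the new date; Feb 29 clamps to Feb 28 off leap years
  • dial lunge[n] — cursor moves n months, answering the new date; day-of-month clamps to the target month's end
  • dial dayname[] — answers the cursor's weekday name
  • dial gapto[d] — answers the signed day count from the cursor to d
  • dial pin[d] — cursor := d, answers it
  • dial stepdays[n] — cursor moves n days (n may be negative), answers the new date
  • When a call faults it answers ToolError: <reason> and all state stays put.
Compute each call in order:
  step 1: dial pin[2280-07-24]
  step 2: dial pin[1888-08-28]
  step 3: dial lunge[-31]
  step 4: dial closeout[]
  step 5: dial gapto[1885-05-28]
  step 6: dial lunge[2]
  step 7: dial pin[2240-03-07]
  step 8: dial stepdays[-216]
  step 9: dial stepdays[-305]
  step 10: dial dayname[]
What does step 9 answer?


Answer: 2238-10-03

Derivation:
I invoke dial pin with d=2280-07-24: 2280-07-24.
Using dial pin with d=1888-08-28, → 1888-08-28.
Next I call dial lunge with n=-31, — result: 1886-01-28.
Using dial closeout, and see 1886-01-31.
Then dial gapto with d=1885-05-28, and see -248.
I try dial lunge with n=2: 1886-03-31.
I invoke dial pin with d=2240-03-07, and observe 2240-03-07.
I use dial stepdays with n=-216, and see 2239-08-04.
I try dial stepdays with n=-305, and observe 2238-10-03.
Invoking dial dayname(), → Wednesday.


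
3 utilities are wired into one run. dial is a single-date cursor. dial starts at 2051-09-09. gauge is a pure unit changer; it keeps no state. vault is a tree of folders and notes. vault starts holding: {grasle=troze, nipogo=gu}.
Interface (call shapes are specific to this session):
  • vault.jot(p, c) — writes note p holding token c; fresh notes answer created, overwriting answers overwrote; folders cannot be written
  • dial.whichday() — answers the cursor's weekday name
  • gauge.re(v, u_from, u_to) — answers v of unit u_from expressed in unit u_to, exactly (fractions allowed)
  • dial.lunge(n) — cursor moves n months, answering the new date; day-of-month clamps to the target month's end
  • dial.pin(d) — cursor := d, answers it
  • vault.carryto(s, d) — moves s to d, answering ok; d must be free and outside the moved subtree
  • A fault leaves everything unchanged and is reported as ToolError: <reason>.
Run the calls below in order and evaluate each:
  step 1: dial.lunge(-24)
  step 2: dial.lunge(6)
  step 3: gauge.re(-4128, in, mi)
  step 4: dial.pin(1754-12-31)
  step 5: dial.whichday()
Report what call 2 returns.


CALL dial.lunge[n→-24]
RET  2049-09-09
CALL dial.lunge[n→6]
RET  2050-03-09
CALL gauge.re[v→-4128; u_from→in; u_to→mi]
RET  -43/660
CALL dial.pin[d→1754-12-31]
RET  1754-12-31
CALL dial.whichday[]
RET  Tuesday

Answer: 2050-03-09


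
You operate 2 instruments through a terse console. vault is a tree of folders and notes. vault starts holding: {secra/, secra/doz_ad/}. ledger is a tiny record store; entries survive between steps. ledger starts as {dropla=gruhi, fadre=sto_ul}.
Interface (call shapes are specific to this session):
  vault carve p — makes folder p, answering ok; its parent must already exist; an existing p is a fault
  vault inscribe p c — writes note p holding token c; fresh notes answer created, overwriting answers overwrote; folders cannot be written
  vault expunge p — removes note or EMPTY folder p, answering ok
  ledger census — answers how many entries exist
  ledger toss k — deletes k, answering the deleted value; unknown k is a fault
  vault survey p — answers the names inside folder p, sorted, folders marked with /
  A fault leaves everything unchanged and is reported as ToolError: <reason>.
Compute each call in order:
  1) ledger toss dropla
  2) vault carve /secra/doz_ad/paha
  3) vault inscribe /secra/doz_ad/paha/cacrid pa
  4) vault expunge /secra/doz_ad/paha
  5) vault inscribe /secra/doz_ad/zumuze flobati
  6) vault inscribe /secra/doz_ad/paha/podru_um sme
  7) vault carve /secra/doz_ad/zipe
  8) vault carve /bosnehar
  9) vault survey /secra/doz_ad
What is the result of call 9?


CALL ledger toss[k=dropla]
RET  gruhi
CALL vault carve[p=/secra/doz_ad/paha]
RET  ok
CALL vault inscribe[p=/secra/doz_ad/paha/cacrid; c=pa]
RET  created
CALL vault expunge[p=/secra/doz_ad/paha]
RET  ToolError: not empty
CALL vault inscribe[p=/secra/doz_ad/zumuze; c=flobati]
RET  created
CALL vault inscribe[p=/secra/doz_ad/paha/podru_um; c=sme]
RET  created
CALL vault carve[p=/secra/doz_ad/zipe]
RET  ok
CALL vault carve[p=/bosnehar]
RET  ok
CALL vault survey[p=/secra/doz_ad]
RET  [paha/, zipe/, zumuze]

Answer: [paha/, zipe/, zumuze]


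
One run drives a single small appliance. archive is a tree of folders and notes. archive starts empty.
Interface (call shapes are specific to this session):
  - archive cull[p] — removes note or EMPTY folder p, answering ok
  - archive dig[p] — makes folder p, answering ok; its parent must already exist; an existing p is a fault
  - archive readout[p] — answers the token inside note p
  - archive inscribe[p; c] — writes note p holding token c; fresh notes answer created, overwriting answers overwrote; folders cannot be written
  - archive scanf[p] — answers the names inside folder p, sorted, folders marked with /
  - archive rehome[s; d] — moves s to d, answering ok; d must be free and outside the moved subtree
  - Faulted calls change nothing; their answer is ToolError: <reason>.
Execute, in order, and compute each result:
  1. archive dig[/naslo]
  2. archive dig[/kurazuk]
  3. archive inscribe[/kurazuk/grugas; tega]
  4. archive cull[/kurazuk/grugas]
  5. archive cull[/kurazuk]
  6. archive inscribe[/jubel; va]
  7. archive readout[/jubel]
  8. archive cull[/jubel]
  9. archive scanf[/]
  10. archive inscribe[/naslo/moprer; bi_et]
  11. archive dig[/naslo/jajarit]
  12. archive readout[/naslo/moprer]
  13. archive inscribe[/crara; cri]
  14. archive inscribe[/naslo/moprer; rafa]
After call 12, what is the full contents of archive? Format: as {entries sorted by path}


Answer: {naslo/, naslo/jajarit/, naslo/moprer=bi_et}

Derivation:
;; 1. archive dig(p: /naslo) -> ok
;; 2. archive dig(p: /kurazuk) -> ok
;; 3. archive inscribe(p: /kurazuk/grugas, c: tega) -> created
;; 4. archive cull(p: /kurazuk/grugas) -> ok
;; 5. archive cull(p: /kurazuk) -> ok
;; 6. archive inscribe(p: /jubel, c: va) -> created
;; 7. archive readout(p: /jubel) -> va
;; 8. archive cull(p: /jubel) -> ok
;; 9. archive scanf(p: /) -> [naslo/]
;; 10. archive inscribe(p: /naslo/moprer, c: bi_et) -> created
;; 11. archive dig(p: /naslo/jajarit) -> ok
;; 12. archive readout(p: /naslo/moprer) -> bi_et
;; 13. archive inscribe(p: /crara, c: cri) -> created
;; 14. archive inscribe(p: /naslo/moprer, c: rafa) -> overwrote


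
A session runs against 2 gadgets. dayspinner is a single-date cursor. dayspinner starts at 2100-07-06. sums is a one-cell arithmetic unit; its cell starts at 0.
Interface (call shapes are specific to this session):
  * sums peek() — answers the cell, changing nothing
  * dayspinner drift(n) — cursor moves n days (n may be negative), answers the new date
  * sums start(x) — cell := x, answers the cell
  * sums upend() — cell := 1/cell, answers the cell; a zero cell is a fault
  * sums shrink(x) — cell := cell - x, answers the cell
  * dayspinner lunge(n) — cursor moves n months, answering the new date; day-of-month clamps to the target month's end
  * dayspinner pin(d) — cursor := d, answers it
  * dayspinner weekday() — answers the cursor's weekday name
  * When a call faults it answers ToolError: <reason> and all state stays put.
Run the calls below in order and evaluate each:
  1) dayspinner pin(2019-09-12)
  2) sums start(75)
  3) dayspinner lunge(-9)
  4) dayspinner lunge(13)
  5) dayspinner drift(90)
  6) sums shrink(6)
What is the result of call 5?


>>> dayspinner pin d: 2019-09-12
[out] 2019-09-12
>>> sums start x: 75
[out] 75
>>> dayspinner lunge n: -9
[out] 2018-12-12
>>> dayspinner lunge n: 13
[out] 2020-01-12
>>> dayspinner drift n: 90
[out] 2020-04-11
>>> sums shrink x: 6
[out] 69

Answer: 2020-04-11


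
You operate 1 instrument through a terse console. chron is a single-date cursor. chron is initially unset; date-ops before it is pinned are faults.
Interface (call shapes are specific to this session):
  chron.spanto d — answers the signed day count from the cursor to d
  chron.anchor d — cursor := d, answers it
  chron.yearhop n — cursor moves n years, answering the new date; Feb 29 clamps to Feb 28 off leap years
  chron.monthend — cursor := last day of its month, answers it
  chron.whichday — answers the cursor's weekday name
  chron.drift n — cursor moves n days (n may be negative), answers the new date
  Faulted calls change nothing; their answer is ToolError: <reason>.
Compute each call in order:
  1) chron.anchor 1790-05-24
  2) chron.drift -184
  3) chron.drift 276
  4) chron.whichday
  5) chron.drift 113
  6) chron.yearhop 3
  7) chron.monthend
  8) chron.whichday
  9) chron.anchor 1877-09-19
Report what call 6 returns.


==> anchor(d='1790-05-24')
<== 1790-05-24
==> drift(n='-184')
<== 1789-11-21
==> drift(n='276')
<== 1790-08-24
==> whichday()
<== Tuesday
==> drift(n='113')
<== 1790-12-15
==> yearhop(n='3')
<== 1793-12-15
==> monthend()
<== 1793-12-31
==> whichday()
<== Tuesday
==> anchor(d='1877-09-19')
<== 1877-09-19

Answer: 1793-12-15


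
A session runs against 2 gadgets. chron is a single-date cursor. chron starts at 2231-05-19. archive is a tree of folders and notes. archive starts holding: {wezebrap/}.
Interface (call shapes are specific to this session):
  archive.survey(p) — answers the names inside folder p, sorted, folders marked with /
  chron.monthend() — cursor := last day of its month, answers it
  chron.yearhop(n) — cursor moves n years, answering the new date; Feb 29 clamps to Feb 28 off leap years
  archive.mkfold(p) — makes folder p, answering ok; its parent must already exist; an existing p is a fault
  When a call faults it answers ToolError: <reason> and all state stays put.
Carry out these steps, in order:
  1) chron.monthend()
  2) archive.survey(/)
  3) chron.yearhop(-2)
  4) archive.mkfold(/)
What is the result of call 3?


// 1. chron.monthend() : 2231-05-31
// 2. archive.survey(p=/) : [wezebrap/]
// 3. chron.yearhop(n=-2) : 2229-05-31
// 4. archive.mkfold(p=/) : ToolError: exists

Answer: 2229-05-31


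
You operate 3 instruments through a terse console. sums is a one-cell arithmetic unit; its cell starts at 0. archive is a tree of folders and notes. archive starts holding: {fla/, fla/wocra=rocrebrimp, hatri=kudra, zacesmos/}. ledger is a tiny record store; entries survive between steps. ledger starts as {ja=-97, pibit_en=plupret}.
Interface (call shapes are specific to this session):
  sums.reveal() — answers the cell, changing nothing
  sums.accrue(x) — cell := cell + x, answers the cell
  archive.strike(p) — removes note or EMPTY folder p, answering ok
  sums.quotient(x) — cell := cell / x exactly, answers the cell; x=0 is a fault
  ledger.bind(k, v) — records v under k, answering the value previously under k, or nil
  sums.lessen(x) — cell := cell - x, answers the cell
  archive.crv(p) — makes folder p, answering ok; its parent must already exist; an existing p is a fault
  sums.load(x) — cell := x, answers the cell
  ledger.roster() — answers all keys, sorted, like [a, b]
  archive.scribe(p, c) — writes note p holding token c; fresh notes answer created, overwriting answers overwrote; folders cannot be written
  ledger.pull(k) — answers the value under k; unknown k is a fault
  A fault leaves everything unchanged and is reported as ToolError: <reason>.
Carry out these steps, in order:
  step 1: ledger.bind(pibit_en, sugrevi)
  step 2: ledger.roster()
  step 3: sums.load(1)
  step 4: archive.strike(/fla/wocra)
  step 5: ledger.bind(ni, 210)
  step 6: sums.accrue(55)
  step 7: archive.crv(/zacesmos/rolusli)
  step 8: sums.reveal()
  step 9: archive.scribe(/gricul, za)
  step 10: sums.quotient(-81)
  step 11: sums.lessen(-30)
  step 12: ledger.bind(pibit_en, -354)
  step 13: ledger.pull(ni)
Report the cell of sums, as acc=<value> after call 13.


→ ledger.bind(k='pibit_en', v='sugrevi')
← plupret
→ ledger.roster()
← [ja, pibit_en]
→ sums.load(x='1')
← 1
→ archive.strike(p='/fla/wocra')
← ok
→ ledger.bind(k='ni', v='210')
← nil
→ sums.accrue(x='55')
← 56
→ archive.crv(p='/zacesmos/rolusli')
← ok
→ sums.reveal()
← 56
→ archive.scribe(p='/gricul', c='za')
← created
→ sums.quotient(x='-81')
← -56/81
→ sums.lessen(x='-30')
← 2374/81
→ ledger.bind(k='pibit_en', v='-354')
← sugrevi
→ ledger.pull(k='ni')
← 210

Answer: acc=2374/81
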